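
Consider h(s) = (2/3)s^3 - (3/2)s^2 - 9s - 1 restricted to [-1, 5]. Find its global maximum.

h'(s) = 2s^2 - 3s - 9, whose only zero in [-1, 5] is s = 3.
Evaluating at the critical points and endpoints: h(-1) = 35/6,  h(3) = -47/2,  h(5) = -1/6.
So the maximum is h(-1) = 35/6.

35/6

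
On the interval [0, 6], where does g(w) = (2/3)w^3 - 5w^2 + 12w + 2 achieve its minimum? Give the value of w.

The derivative is 2w^2 - 10w + 12, which vanishes at w = 2 and w = 3.
Evaluating at the critical points and endpoints: g(0) = 2; g(2) = 34/3; g(3) = 11; g(6) = 38.
So the minimum is g(0) = 2.

0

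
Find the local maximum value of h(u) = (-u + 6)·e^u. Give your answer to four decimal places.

148.4132

h'(u) = (-1)·e^u + (-u + 6)·1·e^u = (-u + 5)·e^u. Since e^u > 0, the only critical point is u = 5.
h''(5) has the same sign as -1 < 0, so this is a local maximum.
h(5) = (1)·e^(5) ≈ 148.4132.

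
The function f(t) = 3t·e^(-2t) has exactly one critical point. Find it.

1/2

By the product rule, f'(t) = (-6t + 3)·e^(-2t). Since e^(-2t) > 0, the only critical point is t = 1/2.
f''(1/2) has the same sign as -6 < 0, so this is a local maximum.
f(1/2) = (3/2)·e^(-1) ≈ 0.5518.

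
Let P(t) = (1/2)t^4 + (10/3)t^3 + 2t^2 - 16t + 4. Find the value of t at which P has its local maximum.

-2

P'(t) = 2t^3 + 10t^2 + 4t - 16. Setting P'(t) = 0 gives t ∈ {-4, -2, 1}.
P''(t) = 6t^2 + 20t + 4. P''(-4) = 20 > 0 ⇒ local minimum; P''(-2) = -12 < 0 ⇒ local maximum; P''(1) = 30 > 0 ⇒ local minimum.
So the local maximum value is P(-2) = 76/3.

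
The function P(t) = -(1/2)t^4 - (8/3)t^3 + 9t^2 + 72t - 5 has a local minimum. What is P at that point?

Critical points: P'(t) = -2t^3 - 8t^2 + 18t + 72 vanishes at t = -4, -3, 3.
Since P''(t) = -6t^2 - 16t + 18, we get P''(-4) = -14 < 0 ⇒ local maximum; P''(-3) = 12 > 0 ⇒ local minimum; P''(3) = -84 < 0 ⇒ local maximum.
So the local minimum value is P(-3) = -217/2.

-217/2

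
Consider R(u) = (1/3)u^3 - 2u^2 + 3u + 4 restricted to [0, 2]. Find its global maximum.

The derivative is u^2 - 4u + 3, whose only zero in [0, 2] is u = 1.
Compare values at every candidate in [0, 2]: R(0) = 4,  R(1) = 16/3,  R(2) = 14/3.
The maximum over the interval is 16/3, attained at u = 1.

16/3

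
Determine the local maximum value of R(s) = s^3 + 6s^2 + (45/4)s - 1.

-29/4

Critical points: R'(s) = 3s^2 + 12s + 45/4 vanishes at s = -5/2, -3/2.
Since R''(s) = 6s + 12, we get R''(-5/2) = -3 < 0 ⇒ local maximum; R''(-3/2) = 3 > 0 ⇒ local minimum.
Thus R has its local maximum at s = -5/2, with value -29/4.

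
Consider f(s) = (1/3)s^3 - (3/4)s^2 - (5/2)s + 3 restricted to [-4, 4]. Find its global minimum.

The derivative is s^2 - (3/2)s - 5/2, which vanishes at s = -1 and s = 5/2.
Candidates: f(-4) = -61/3; f(-1) = 53/12; f(5/2) = -131/48; f(4) = 7/3.
So the minimum is f(-4) = -61/3.

-61/3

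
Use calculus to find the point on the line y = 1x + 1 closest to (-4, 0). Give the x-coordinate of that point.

Minimize D(x)^2 = (x + 4)^2 + (x + 1)^2.
d/dx[D^2] = 2(x + 4) + 2·1·(x + 1) = 0 ⇒ x = -5/2.
Then y = -3/2 and the distance is √(9/2) ≈ 2.1213.

-5/2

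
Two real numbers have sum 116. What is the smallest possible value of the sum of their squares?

With a + b = 116, a^2 + b^2 = a^2 + (116 − a)^2.
The derivative 2a − 2(116 − a) = 4a − 232 vanishes at a = 58; second derivative 4 > 0, a minimum.
The minimum is 2·(58)^2 = 6728.

6728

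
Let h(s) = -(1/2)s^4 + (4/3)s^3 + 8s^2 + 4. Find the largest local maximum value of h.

h'(s) = -2s^3 + 4s^2 + 16s = 0 at s = -2, 0, 4.
Since h''(s) = -6s^2 + 8s + 16, we get h''(-2) = -24 < 0 ⇒ local maximum; h''(0) = 16 > 0 ⇒ local minimum; h''(4) = -48 < 0 ⇒ local maximum.
So the largest local maximum value is h(4) = 268/3.

268/3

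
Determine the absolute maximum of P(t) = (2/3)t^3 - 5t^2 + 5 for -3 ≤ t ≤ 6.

Differentiating, P'(t) = 2t^2 - 10t; which vanishes at t = 0 and t = 5.
Evaluating at the critical points and endpoints: P(-3) = -58,  P(0) = 5,  P(5) = -110/3,  P(6) = -31.
Hence the absolute maximum is 5 at t = 0.

5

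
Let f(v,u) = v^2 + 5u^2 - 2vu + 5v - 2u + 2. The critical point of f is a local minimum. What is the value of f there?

∂f/∂v = 2v - 2u + 5 = 0 and ∂f/∂u = -2v + 10u - 2 = 0, so (v, u) = (-23/8, -3/8).
The Hessian has f_{vv} = 2, f_{uu} = 10, f_{vu} = -2, giving D = 16 > 0 with f_{vv} > 0, so the point is a local minimum.
f(-23/8, -3/8) = -77/16.

-77/16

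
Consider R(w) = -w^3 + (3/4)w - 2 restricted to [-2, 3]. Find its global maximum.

9/2

R'(w) = -3w^2 + 3/4, which vanishes at w = -1/2 and w = 1/2.
Candidates: R(-2) = 9/2,  R(-1/2) = -9/4,  R(1/2) = -7/4,  R(3) = -107/4.
So the maximum is R(-2) = 9/2.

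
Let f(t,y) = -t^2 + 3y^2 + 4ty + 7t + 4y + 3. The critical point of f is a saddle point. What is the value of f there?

∂f/∂t = -2t + 4y + 7 = 0 and ∂f/∂y = 4t + 6y + 4 = 0, so (t, y) = (13/14, -9/7).
The Hessian has f_{tt} = -2, f_{yy} = 6, f_{ty} = 4, giving D = -28 < 0, so the point is a saddle point.
f(13/14, -9/7) = 103/28.

103/28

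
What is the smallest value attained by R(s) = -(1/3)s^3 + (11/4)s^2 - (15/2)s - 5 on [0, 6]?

-23

R'(s) = -s^2 + (11/2)s - 15/2, which vanishes at s = 5/2 and s = 3.
Compare values at every candidate in [0, 6]: R(0) = -5, R(5/2) = -565/48, R(3) = -47/4, R(6) = -23.
So the minimum is R(6) = -23.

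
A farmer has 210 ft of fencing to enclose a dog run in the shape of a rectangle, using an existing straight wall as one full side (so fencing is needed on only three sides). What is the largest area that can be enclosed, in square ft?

Let the sides perpendicular to the wall have length x and the parallel side y, so 2x + y = 210 and the area is A = xy = x(210 − 2x).
A'(x) = 210 − 4x = 0 gives x = 105/2, and A''(x) = −4 < 0 confirms a maximum.
Then y = 210 − 2·105/2 = 105 and A = 11025/2.

11025/2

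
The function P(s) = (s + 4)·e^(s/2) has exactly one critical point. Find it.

P'(s) = 1·e^(s/2) + (s + 4)·(1/2)·e^(s/2) = ((1/2)s + 3)·e^(s/2). Since e^(s/2) > 0, the only critical point is s = -6.
P''(-6) has the same sign as 1/2 > 0, so this is a local minimum.
P(-6) = (-2)·e^(-3) ≈ -0.0996.

-6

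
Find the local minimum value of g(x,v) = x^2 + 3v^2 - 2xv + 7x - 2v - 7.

-179/8

∂g/∂x = 2x - 2v + 7 = 0 and ∂g/∂v = -2x + 6v - 2 = 0, so (x, v) = (-19/4, -5/4).
The Hessian has g_{xx} = 2, g_{vv} = 6, g_{xv} = -2, giving D = 8 > 0 with g_{xx} > 0, so the point is a local minimum.
g(-19/4, -5/4) = -179/8.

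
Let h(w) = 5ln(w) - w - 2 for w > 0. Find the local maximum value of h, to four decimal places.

h'(w) = 5/w − 1 = 0 gives w = 5.
h''(w) = -5/w², which is negative for w > 0, so this is a local maximum.
h(5) = 5·ln(5) - 5 - 2 ≈ 1.0472.

1.0472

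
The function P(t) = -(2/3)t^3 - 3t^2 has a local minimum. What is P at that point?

-9

P'(t) = -2t^2 - 6t = 0 at t = -3, 0.
Second-derivative test with P''(t) = -4t - 6: P''(-3) = 6 > 0 ⇒ local minimum; P''(0) = -6 < 0 ⇒ local maximum.
Thus P has its local minimum at t = -3, with value -9.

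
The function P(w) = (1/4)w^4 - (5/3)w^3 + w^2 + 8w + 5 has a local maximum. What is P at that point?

P'(w) = w^3 - 5w^2 + 2w + 8 = 0 at w = -1, 2, 4.
Second-derivative test with P''(w) = 3w^2 - 10w + 2: P''(-1) = 15 > 0 ⇒ local minimum; P''(2) = -6 < 0 ⇒ local maximum; P''(4) = 10 > 0 ⇒ local minimum.
Thus P has its local maximum at w = 2, with value 47/3.

47/3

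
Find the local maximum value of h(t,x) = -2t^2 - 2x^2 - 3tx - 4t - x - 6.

∂h/∂t = -4t - 3x - 4 = 0 and ∂h/∂x = -3t - 4x - 1 = 0, so (t, x) = (-13/7, 8/7).
The Hessian has h_{tt} = -4, h_{xx} = -4, h_{tx} = -3, giving D = 7 > 0 with h_{tt} < 0, so the point is a local maximum.
h(-13/7, 8/7) = -20/7.

-20/7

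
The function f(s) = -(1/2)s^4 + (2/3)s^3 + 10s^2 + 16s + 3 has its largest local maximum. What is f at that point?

425/3

f'(s) = -2s^3 + 2s^2 + 20s + 16 = 0 at s = -2, -1, 4.
Since f''(s) = -6s^2 + 4s + 20, we get f''(-2) = -12 < 0 ⇒ local maximum; f''(-1) = 10 > 0 ⇒ local minimum; f''(4) = -60 < 0 ⇒ local maximum.
Thus f has its largest local maximum at s = 4, with value 425/3.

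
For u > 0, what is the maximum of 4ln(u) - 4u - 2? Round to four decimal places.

-6.0000

h'(u) = 4/u − 4 = 0 gives u = 1.
h''(u) = -4/u², which is negative for u > 0, so this is a local maximum.
h(1) = 4·ln(1) - 4 - 2 ≈ -6.0000.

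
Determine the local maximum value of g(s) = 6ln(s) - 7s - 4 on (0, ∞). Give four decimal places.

g'(s) = 6/s − 7 = 0 gives s = 6/7.
g''(s) = -6/s², which is negative for s > 0, so this is a local maximum.
g(6/7) = 6·ln(6/7) - 6 - 4 ≈ -10.9249.

-10.9249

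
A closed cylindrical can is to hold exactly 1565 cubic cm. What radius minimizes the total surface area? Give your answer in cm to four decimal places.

6.2918

With radius r and height h, πr²h = 1565 so h = 1565/(πr²), and S(r) = 2πr² + 2πrh = 2πr² + 2·1565/r.
S'(r) = 4πr − 2·1565/r² = 0 ⇒ r³ = 1565/(2π), so r ≈ 6.2918 and h = 2r ≈ 12.5837.
S''(r) = 4π + 4·1565/r³ > 0, so this is the minimum; S ≈ 746.2038.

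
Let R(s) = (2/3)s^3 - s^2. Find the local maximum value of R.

R'(s) = 2s^2 - 2s = 0 at s = 0, 1.
R''(s) = 4s - 2. R''(0) = -2 < 0 ⇒ local maximum; R''(1) = 2 > 0 ⇒ local minimum.
The local maximum is R(0) = 0.

0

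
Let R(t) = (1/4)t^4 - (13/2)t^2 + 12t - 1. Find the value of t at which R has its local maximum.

1

Critical points: R'(t) = t^3 - 13t + 12 vanishes at t = -4, 1, 3.
R''(t) = 3t^2 - 13. R''(-4) = 35 > 0 ⇒ local minimum; R''(1) = -10 < 0 ⇒ local maximum; R''(3) = 14 > 0 ⇒ local minimum.
So the local maximum value is R(1) = 19/4.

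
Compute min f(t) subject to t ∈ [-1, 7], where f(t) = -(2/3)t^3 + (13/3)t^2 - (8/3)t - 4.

The derivative is -2t^2 + (26/3)t - 8/3, which vanishes at t = 1/3 and t = 4.
Candidates: f(-1) = 11/3, f(1/3) = -359/81, f(4) = 12, f(7) = -39.
Hence the absolute minimum is -39 at t = 7.

-39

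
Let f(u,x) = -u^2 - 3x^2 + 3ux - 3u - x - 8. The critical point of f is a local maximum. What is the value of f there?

∂f/∂u = -2u + 3x - 3 = 0 and ∂f/∂x = 3u - 6x - 1 = 0, so (u, x) = (-7, -11/3).
The Hessian has f_{uu} = -2, f_{xx} = -6, f_{ux} = 3, giving D = 3 > 0 with f_{uu} < 0, so the point is a local maximum.
f(-7, -11/3) = 13/3.

13/3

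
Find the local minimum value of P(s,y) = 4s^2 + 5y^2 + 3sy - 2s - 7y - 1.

-245/71

∂P/∂s = 8s + 3y - 2 = 0 and ∂P/∂y = 3s + 10y - 7 = 0, so (s, y) = (-1/71, 50/71).
The Hessian has P_{ss} = 8, P_{yy} = 10, P_{sy} = 3, giving D = 71 > 0 with P_{ss} > 0, so the point is a local minimum.
P(-1/71, 50/71) = -245/71.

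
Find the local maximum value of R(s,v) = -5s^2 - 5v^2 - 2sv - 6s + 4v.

77/24

∂R/∂s = -10s - 2v - 6 = 0 and ∂R/∂v = -2s - 10v + 4 = 0, so (s, v) = (-17/24, 13/24).
The Hessian has R_{ss} = -10, R_{vv} = -10, R_{sv} = -2, giving D = 96 > 0 with R_{ss} < 0, so the point is a local maximum.
R(-17/24, 13/24) = 77/24.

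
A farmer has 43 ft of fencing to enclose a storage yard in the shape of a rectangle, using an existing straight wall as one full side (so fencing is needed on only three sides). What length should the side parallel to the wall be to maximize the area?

Let the sides perpendicular to the wall have length x and the parallel side y, so 2x + y = 43 and the area is A = xy = x(43 − 2x).
A'(x) = 43 − 4x = 0 gives x = 43/4, and A''(x) = −4 < 0 confirms a maximum.
Then y = 43 − 2·43/4 = 43/2 and A = 1849/8.

43/2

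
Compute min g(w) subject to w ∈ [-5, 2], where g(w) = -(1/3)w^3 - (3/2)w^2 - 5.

-41/3

Differentiating, g'(w) = -w^2 - 3w; which vanishes at w = -3 and w = 0.
Evaluating at the critical points and endpoints: g(-5) = -5/6, g(-3) = -19/2, g(0) = -5, g(2) = -41/3.
So the minimum is g(2) = -41/3.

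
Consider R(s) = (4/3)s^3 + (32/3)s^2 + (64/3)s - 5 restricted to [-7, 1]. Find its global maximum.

85/3

R'(s) = 4s^2 + (64/3)s + 64/3, which vanishes at s = -4 and s = -4/3.
Candidates: R(-7) = -89; R(-4) = -5; R(-4/3) = -1429/81; R(1) = 85/3.
Hence the absolute maximum is 85/3 at s = 1.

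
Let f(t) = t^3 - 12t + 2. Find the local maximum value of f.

18

f'(t) = 3t^2 - 12. Setting f'(t) = 0 gives t ∈ {-2, 2}.
Second-derivative test with f''(t) = 6t: f''(-2) = -12 < 0 ⇒ local maximum; f''(2) = 12 > 0 ⇒ local minimum.
The local maximum is f(-2) = 18.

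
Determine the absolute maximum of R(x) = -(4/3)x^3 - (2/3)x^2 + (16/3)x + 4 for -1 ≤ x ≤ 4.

R'(x) = -4x^2 - (4/3)x + 16/3, whose only zero in [-1, 4] is x = 1.
Candidates: R(-1) = -2/3, R(1) = 22/3, R(4) = -212/3.
So the maximum is R(1) = 22/3.

22/3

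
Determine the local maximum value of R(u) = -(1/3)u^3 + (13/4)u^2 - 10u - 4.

-40/3

R'(u) = -u^2 + (13/2)u - 10. Setting R'(u) = 0 gives u ∈ {5/2, 4}.
R''(u) = -2u + 13/2. R''(5/2) = 3/2 > 0 ⇒ local minimum; R''(4) = -3/2 < 0 ⇒ local maximum.
Thus R has its local maximum at u = 4, with value -40/3.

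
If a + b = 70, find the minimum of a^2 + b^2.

With a + b = 70, a^2 + b^2 = a^2 + (70 − a)^2.
The derivative 2a − 2(70 − a) = 4a − 140 vanishes at a = 35; second derivative 4 > 0, a minimum.
The minimum is 2·(35)^2 = 2450.

2450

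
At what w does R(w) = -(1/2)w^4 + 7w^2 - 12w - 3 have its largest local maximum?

Critical points: R'(w) = -2w^3 + 14w - 12 vanishes at w = -3, 1, 2.
Second-derivative test with R''(w) = -6w^2 + 14: R''(-3) = -40 < 0 ⇒ local maximum; R''(1) = 8 > 0 ⇒ local minimum; R''(2) = -10 < 0 ⇒ local maximum.
Thus R has its largest local maximum at w = -3, with value 111/2.

-3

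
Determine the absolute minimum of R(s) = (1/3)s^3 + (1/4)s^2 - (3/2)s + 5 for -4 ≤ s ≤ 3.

-19/3

R'(s) = s^2 + (1/2)s - 3/2, which vanishes at s = -3/2 and s = 1.
Evaluating at the critical points and endpoints: R(-4) = -19/3, R(-3/2) = 107/16, R(1) = 49/12, R(3) = 47/4.
So the minimum is R(-4) = -19/3.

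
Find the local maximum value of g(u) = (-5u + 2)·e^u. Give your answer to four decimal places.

Differentiating with the product rule gives g'(u) = (-5u - 3)·e^u. Since e^u > 0, the only critical point is u = -3/5.
g''(-3/5) has the same sign as -5 < 0, so this is a local maximum.
g(-3/5) = (5)·e^(-3/5) ≈ 2.7441.

2.7441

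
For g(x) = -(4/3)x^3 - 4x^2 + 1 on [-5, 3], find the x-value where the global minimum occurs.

3

g'(x) = -4x^2 - 8x, which vanishes at x = -2 and x = 0.
Candidates: g(-5) = 203/3; g(-2) = -13/3; g(0) = 1; g(3) = -71.
The minimum over the interval is -71, attained at x = 3.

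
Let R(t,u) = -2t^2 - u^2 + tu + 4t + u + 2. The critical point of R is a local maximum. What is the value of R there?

∂R/∂t = -4t + u + 4 = 0 and ∂R/∂u = t - 2u + 1 = 0, so (t, u) = (9/7, 8/7).
The Hessian has R_{tt} = -4, R_{uu} = -2, R_{tu} = 1, giving D = 7 > 0 with R_{tt} < 0, so the point is a local maximum.
R(9/7, 8/7) = 36/7.

36/7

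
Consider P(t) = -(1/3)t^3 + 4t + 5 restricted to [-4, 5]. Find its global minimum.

-50/3

The derivative is -t^2 + 4, which vanishes at t = -2 and t = 2.
Candidates: P(-4) = 31/3, P(-2) = -1/3, P(2) = 31/3, P(5) = -50/3.
The minimum over the interval is -50/3, attained at t = 5.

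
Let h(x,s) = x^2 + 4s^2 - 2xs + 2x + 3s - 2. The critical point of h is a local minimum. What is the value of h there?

∂h/∂x = 2x - 2s + 2 = 0 and ∂h/∂s = -2x + 8s + 3 = 0, so (x, s) = (-11/6, -5/6).
The Hessian has h_{xx} = 2, h_{ss} = 8, h_{xs} = -2, giving D = 12 > 0 with h_{xx} > 0, so the point is a local minimum.
h(-11/6, -5/6) = -61/12.

-61/12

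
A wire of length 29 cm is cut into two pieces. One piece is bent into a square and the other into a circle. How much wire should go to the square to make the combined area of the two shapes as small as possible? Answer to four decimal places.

Let x be the length used for the square. Square side x/4; circle radius (29−x)/(2π).
A(x) = (x/4)² + π·((29−x)/(2π))² = x²/16 + (29−x)²/(4π) for 0 ≤ x ≤ 29. A'(x) = x/8 − (29−x)/(2π) = 0 gives x = 4·29/(π+4) ≈ 16.2429.
A'' = 1/8 + 1/(2π) > 0, so this gives the minimum combined area; x ≈ 16.2429 cm to the square.

16.2429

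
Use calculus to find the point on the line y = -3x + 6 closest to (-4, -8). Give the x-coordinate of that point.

19/5

Minimize D(x)^2 = (x + 4)^2 + (-3x + 14)^2.
d/dx[D^2] = 2(x + 4) + 2·(-3)·(-3x + 14) = 0 ⇒ x = 19/5.
Then y = -27/5 and the distance is √(338/5) ≈ 8.2219.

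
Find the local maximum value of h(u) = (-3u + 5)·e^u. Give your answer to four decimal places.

5.8432

h'(u) = (-3)·e^u + (-3u + 5)·1·e^u = (-3u + 2)·e^u. Since e^u > 0, the only critical point is u = 2/3.
h''(2/3) has the same sign as -3 < 0, so this is a local maximum.
h(2/3) = (3)·e^(2/3) ≈ 5.8432.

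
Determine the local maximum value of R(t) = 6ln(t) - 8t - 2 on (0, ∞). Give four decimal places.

-9.7261

R'(t) = 6/t − 8 = 0 gives t = 3/4.
R''(t) = -6/t², which is negative for t > 0, so this is a local maximum.
R(3/4) = 6·ln(3/4) - 6 - 2 ≈ -9.7261.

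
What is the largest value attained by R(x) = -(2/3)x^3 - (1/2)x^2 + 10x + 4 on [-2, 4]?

50/3

The derivative is -2x^2 - x + 10, whose only zero in [-2, 4] is x = 2.
Compare values at every candidate in [-2, 4]: R(-2) = -38/3; R(2) = 50/3; R(4) = -20/3.
The maximum over the interval is 50/3, attained at x = 2.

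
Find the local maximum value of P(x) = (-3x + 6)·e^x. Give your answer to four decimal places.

8.1548

Differentiating with the product rule gives P'(x) = (-3x + 3)·e^x. Since e^x > 0, the only critical point is x = 1.
P''(1) has the same sign as -3 < 0, so this is a local maximum.
P(1) = (3)·e^(1) ≈ 8.1548.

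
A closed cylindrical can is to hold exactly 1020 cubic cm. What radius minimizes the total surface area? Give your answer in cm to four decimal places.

With radius r and height h, πr²h = 1020 so h = 1020/(πr²), and S(r) = 2πr² + 2πrh = 2πr² + 2·1020/r.
S'(r) = 4πr − 2·1020/r² = 0 ⇒ r³ = 1020/(2π), so r ≈ 5.4552 and h = 2r ≈ 10.9103.
S''(r) = 4π + 4·1020/r³ > 0, so this is the minimum; S ≈ 560.9377.

5.4552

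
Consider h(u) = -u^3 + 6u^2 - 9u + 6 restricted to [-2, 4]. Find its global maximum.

The derivative is -3u^2 + 12u - 9, which vanishes at u = 1 and u = 3.
Evaluating at the critical points and endpoints: h(-2) = 56,  h(1) = 2,  h(3) = 6,  h(4) = 2.
The maximum over the interval is 56, attained at u = -2.

56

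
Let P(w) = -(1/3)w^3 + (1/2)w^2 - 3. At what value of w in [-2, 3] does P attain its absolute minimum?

P'(w) = -w^2 + w, which vanishes at w = 0 and w = 1.
Candidates: P(-2) = 5/3, P(0) = -3, P(1) = -17/6, P(3) = -15/2.
So the minimum is P(3) = -15/2.

3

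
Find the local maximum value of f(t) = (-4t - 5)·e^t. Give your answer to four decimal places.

0.4216

Differentiating with the product rule gives f'(t) = (-4t - 9)·e^t. Since e^t > 0, the only critical point is t = -9/4.
f''(-9/4) has the same sign as -4 < 0, so this is a local maximum.
f(-9/4) = (4)·e^(-9/4) ≈ 0.4216.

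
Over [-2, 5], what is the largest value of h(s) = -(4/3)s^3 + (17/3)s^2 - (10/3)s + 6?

46

Differentiating, h'(s) = -4s^2 + (34/3)s - 10/3; which vanishes at s = 1/3 and s = 5/2.
Evaluating at the critical points and endpoints: h(-2) = 46; h(1/3) = 443/81; h(5/2) = 49/4; h(5) = -107/3.
So the maximum is h(-2) = 46.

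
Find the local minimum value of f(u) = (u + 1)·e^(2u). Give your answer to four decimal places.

-0.0249

f'(u) = 1·e^(2u) + (u + 1)·2·e^(2u) = (2u + 3)·e^(2u). Since e^(2u) > 0, the only critical point is u = -3/2.
f''(-3/2) has the same sign as 2 > 0, so this is a local minimum.
f(-3/2) = (-1/2)·e^(-3) ≈ -0.0249.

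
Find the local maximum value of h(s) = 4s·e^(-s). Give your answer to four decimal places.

1.4715

Differentiating with the product rule gives h'(s) = (-4s + 4)·e^(-s). Since e^(-s) > 0, the only critical point is s = 1.
h''(1) has the same sign as -4 < 0, so this is a local maximum.
h(1) = (4)·e^(-1) ≈ 1.4715.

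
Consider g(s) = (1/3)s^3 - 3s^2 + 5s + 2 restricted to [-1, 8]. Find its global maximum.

62/3

g'(s) = s^2 - 6s + 5, which vanishes at s = 1 and s = 5.
Compare values at every candidate in [-1, 8]: g(-1) = -19/3; g(1) = 13/3; g(5) = -19/3; g(8) = 62/3.
The maximum over the interval is 62/3, attained at s = 8.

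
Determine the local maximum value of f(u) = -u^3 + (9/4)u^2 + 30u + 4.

f'(u) = -3u^2 + (9/2)u + 30 = 0 at u = -5/2, 4.
f''(u) = -6u + 9/2. f''(-5/2) = 39/2 > 0 ⇒ local minimum; f''(4) = -39/2 < 0 ⇒ local maximum.
The local maximum is f(4) = 96.

96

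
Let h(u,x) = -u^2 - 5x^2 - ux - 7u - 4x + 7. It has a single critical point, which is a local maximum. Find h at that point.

∂h/∂u = -2u - x - 7 = 0 and ∂h/∂x = -u - 10x - 4 = 0, so (u, x) = (-66/19, -1/19).
The Hessian has h_{uu} = -2, h_{xx} = -10, h_{ux} = -1, giving D = 19 > 0 with h_{uu} < 0, so the point is a local maximum.
h(-66/19, -1/19) = 366/19.

366/19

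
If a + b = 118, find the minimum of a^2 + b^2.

6962

With a + b = 118, a^2 + b^2 = a^2 + (118 − a)^2.
The derivative 2a − 2(118 − a) = 4a − 236 vanishes at a = 59; second derivative 4 > 0, a minimum.
The minimum is 2·(59)^2 = 6962.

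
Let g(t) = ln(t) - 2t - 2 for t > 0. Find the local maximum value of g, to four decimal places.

-3.6931

g'(t) = 1/t − 2 = 0 gives t = 1/2.
g''(t) = -1/t², which is negative for t > 0, so this is a local maximum.
g(1/2) = 1·ln(1/2) - 1 - 2 ≈ -3.6931.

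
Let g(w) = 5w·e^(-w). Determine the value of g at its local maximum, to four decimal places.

By the product rule, g'(w) = (-5w + 5)·e^(-w). Since e^(-w) > 0, the only critical point is w = 1.
g''(1) has the same sign as -5 < 0, so this is a local maximum.
g(1) = (5)·e^(-1) ≈ 1.8394.

1.8394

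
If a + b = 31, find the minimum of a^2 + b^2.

961/2

With a + b = 31, a^2 + b^2 = a^2 + (31 − a)^2.
The derivative 2a − 2(31 − a) = 4a − 62 vanishes at a = 31/2; second derivative 4 > 0, a minimum.
The minimum is 2·(31/2)^2 = 961/2.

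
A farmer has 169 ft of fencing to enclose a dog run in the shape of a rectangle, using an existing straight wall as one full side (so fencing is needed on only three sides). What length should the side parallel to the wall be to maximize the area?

169/2

Let the sides perpendicular to the wall have length x and the parallel side y, so 2x + y = 169 and the area is A = xy = x(169 − 2x).
A'(x) = 169 − 4x = 0 gives x = 169/4, and A''(x) = −4 < 0 confirms a maximum.
Then y = 169 − 2·169/4 = 169/2 and A = 28561/8.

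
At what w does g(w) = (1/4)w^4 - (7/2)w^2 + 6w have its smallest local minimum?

Critical points: g'(w) = w^3 - 7w + 6 vanishes at w = -3, 1, 2.
g''(w) = 3w^2 - 7. g''(-3) = 20 > 0 ⇒ local minimum; g''(1) = -4 < 0 ⇒ local maximum; g''(2) = 5 > 0 ⇒ local minimum.
Thus g has its smallest local minimum at w = -3, with value -117/4.

-3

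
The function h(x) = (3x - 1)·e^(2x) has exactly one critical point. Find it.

-1/6

Differentiating with the product rule gives h'(x) = (6x + 1)·e^(2x). Since e^(2x) > 0, the only critical point is x = -1/6.
h''(-1/6) has the same sign as 6 > 0, so this is a local minimum.
h(-1/6) = (-3/2)·e^(-1/3) ≈ -1.0748.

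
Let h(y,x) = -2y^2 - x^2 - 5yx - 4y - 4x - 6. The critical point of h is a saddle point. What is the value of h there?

-70/17

∂h/∂y = -4y - 5x - 4 = 0 and ∂h/∂x = -5y - 2x - 4 = 0, so (y, x) = (-12/17, -4/17).
The Hessian has h_{yy} = -4, h_{xx} = -2, h_{yx} = -5, giving D = -17 < 0, so the point is a saddle point.
h(-12/17, -4/17) = -70/17.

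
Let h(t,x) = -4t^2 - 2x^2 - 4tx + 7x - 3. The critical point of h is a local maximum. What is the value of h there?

∂h/∂t = -8t - 4x = 0 and ∂h/∂x = -4t - 4x + 7 = 0, so (t, x) = (-7/4, 7/2).
The Hessian has h_{tt} = -8, h_{xx} = -4, h_{tx} = -4, giving D = 16 > 0 with h_{tt} < 0, so the point is a local maximum.
h(-7/4, 7/2) = 37/4.

37/4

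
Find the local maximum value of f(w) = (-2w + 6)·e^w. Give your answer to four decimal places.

14.7781

Differentiating with the product rule gives f'(w) = (-2w + 4)·e^w. Since e^w > 0, the only critical point is w = 2.
f''(2) has the same sign as -2 < 0, so this is a local maximum.
f(2) = (2)·e^(2) ≈ 14.7781.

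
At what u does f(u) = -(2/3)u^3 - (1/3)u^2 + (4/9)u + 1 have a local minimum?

-2/3

f'(u) = -2u^2 - (2/3)u + 4/9. Setting f'(u) = 0 gives u ∈ {-2/3, 1/3}.
Since f''(u) = -4u - 2/3, we get f''(-2/3) = 2 > 0 ⇒ local minimum; f''(1/3) = -2 < 0 ⇒ local maximum.
The local minimum is f(-2/3) = 61/81.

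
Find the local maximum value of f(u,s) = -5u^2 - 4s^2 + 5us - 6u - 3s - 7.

∂f/∂u = -10u + 5s - 6 = 0 and ∂f/∂s = 5u - 8s - 3 = 0, so (u, s) = (-63/55, -12/11).
The Hessian has f_{uu} = -10, f_{ss} = -8, f_{us} = 5, giving D = 55 > 0 with f_{uu} < 0, so the point is a local maximum.
f(-63/55, -12/11) = -106/55.

-106/55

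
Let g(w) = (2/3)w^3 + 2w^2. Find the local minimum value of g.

g'(w) = 2w^2 + 4w = 0 at w = -2, 0.
g''(w) = 4w + 4. g''(-2) = -4 < 0 ⇒ local maximum; g''(0) = 4 > 0 ⇒ local minimum.
So the local minimum value is g(0) = 0.

0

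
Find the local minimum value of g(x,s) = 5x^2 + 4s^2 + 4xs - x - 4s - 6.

∂g/∂x = 10x + 4s - 1 = 0 and ∂g/∂s = 4x + 8s - 4 = 0, so (x, s) = (-1/8, 9/16).
The Hessian has g_{xx} = 10, g_{ss} = 8, g_{xs} = 4, giving D = 64 > 0 with g_{xx} > 0, so the point is a local minimum.
g(-1/8, 9/16) = -113/16.

-113/16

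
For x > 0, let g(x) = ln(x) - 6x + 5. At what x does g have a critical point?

1/6

g'(x) = 1/x − 6 = 0 gives x = 1/6.
g''(x) = -1/x², which is negative for x > 0, so this is a local maximum.
g(1/6) = 1·ln(1/6) - 1 + 5 ≈ 2.2082.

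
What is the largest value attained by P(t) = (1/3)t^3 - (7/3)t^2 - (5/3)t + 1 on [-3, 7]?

The derivative is t^2 - (14/3)t - 5/3, which vanishes at t = -1/3 and t = 5.
Evaluating at the critical points and endpoints: P(-3) = -24,  P(-1/3) = 104/81,  P(5) = -24,  P(7) = -32/3.
The maximum over the interval is 104/81, attained at t = -1/3.

104/81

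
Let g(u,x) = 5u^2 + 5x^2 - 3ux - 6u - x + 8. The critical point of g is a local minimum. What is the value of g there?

∂g/∂u = 10u - 3x - 6 = 0 and ∂g/∂x = -3u + 10x - 1 = 0, so (u, x) = (9/13, 4/13).
The Hessian has g_{uu} = 10, g_{xx} = 10, g_{ux} = -3, giving D = 91 > 0 with g_{uu} > 0, so the point is a local minimum.
g(9/13, 4/13) = 75/13.

75/13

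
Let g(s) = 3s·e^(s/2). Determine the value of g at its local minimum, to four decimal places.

Differentiating with the product rule gives g'(s) = ((3/2)s + 3)·e^(s/2). Since e^(s/2) > 0, the only critical point is s = -2.
g''(-2) has the same sign as 3/2 > 0, so this is a local minimum.
g(-2) = (-6)·e^(-1) ≈ -2.2073.

-2.2073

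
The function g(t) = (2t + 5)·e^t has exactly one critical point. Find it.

-7/2

g'(t) = 2·e^t + (2t + 5)·1·e^t = (2t + 7)·e^t. Since e^t > 0, the only critical point is t = -7/2.
g''(-7/2) has the same sign as 2 > 0, so this is a local minimum.
g(-7/2) = (-2)·e^(-7/2) ≈ -0.0604.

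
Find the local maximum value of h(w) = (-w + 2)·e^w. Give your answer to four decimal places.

2.7183

h'(w) = (-1)·e^w + (-w + 2)·1·e^w = (-w + 1)·e^w. Since e^w > 0, the only critical point is w = 1.
h''(1) has the same sign as -1 < 0, so this is a local maximum.
h(1) = (1)·e^(1) ≈ 2.7183.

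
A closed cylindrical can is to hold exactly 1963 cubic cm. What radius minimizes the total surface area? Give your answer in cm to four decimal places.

6.7855

With radius r and height h, πr²h = 1963 so h = 1963/(πr²), and S(r) = 2πr² + 2πrh = 2πr² + 2·1963/r.
S'(r) = 4πr − 2·1963/r² = 0 ⇒ r³ = 1963/(2π), so r ≈ 6.7855 and h = 2r ≈ 13.5709.
S''(r) = 4π + 4·1963/r³ > 0, so this is the minimum; S ≈ 867.8835.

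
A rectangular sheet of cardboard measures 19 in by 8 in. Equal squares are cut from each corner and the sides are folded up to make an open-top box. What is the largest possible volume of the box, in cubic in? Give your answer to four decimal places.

122.0630

With cut size x, the volume is V(x) = x(19 − 2x)(8 − 2x) for 0 < x < 4.
V'(x) = 12x^2 − 108x + 152. Setting V'(x) = 0 gives x ≈ 1.7462 (the root in (0, 4)).
V''(x) = 24x − 108 is negative there, so this is the maximum; V ≈ 122.0630.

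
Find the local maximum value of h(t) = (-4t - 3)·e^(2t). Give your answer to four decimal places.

0.1642

By the product rule, h'(t) = (-8t - 10)·e^(2t). Since e^(2t) > 0, the only critical point is t = -5/4.
h''(-5/4) has the same sign as -8 < 0, so this is a local maximum.
h(-5/4) = (2)·e^(-5/2) ≈ 0.1642.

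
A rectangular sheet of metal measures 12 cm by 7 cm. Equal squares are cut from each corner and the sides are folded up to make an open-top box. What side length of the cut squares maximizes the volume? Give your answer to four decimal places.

1.4266

With cut size x, the volume is V(x) = x(12 − 2x)(7 − 2x) for 0 < x < 3.5.
V'(x) = 12x^2 − 76x + 84. Setting V'(x) = 0 gives x ≈ 1.4266 (the root in (0, 3.5)).
V''(x) = 24x − 76 is negative there, so this is the maximum; V ≈ 54.1109.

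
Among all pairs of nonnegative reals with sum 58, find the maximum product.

With x + y = 58, the product is P(x) = x(58 − x).
P'(x) = 58 − 2x = 0 gives x = 29; P'' = −2 < 0, so this is the maximum.
P = 29·29 = 841.

841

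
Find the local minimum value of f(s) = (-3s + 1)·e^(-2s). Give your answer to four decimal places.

-0.2833

f'(s) = (-3)·e^(-2s) + (-3s + 1)·(-2)·e^(-2s) = (6s - 5)·e^(-2s). Since e^(-2s) > 0, the only critical point is s = 5/6.
f''(5/6) has the same sign as 6 > 0, so this is a local minimum.
f(5/6) = (-3/2)·e^(-5/3) ≈ -0.2833.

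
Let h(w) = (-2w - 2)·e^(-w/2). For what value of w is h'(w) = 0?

1

h'(w) = (-2)·e^(-w/2) + (-2w - 2)·(-1/2)·e^(-w/2) = (w - 1)·e^(-w/2). Since e^(-w/2) > 0, the only critical point is w = 1.
h''(1) has the same sign as 1 > 0, so this is a local minimum.
h(1) = (-4)·e^(-1/2) ≈ -2.4261.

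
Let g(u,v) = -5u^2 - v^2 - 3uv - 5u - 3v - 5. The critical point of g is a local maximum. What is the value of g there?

-30/11

∂g/∂u = -10u - 3v - 5 = 0 and ∂g/∂v = -3u - 2v - 3 = 0, so (u, v) = (-1/11, -15/11).
The Hessian has g_{uu} = -10, g_{vv} = -2, g_{uv} = -3, giving D = 11 > 0 with g_{uu} < 0, so the point is a local maximum.
g(-1/11, -15/11) = -30/11.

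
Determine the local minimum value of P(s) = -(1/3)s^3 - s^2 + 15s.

-175/3

P'(s) = -s^2 - 2s + 15 = 0 at s = -5, 3.
Second-derivative test with P''(s) = -2s - 2: P''(-5) = 8 > 0 ⇒ local minimum; P''(3) = -8 < 0 ⇒ local maximum.
So the local minimum value is P(-5) = -175/3.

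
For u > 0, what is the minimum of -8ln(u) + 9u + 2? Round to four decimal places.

f'(u) = -8/u + 9 = 0 gives u = 8/9.
f''(u) = 8/u², which is positive for u > 0, so this is a local minimum.
f(8/9) = -8·ln(8/9) + 8 + 2 ≈ 10.9423.

10.9423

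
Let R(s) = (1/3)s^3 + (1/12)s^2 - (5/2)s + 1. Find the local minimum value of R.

-23/16

R'(s) = s^2 + (1/6)s - 5/2 = 0 at s = -5/3, 3/2.
Second-derivative test with R''(s) = 2s + 1/6: R''(-5/3) = -19/6 < 0 ⇒ local maximum; R''(3/2) = 19/6 > 0 ⇒ local minimum.
Thus R has its local minimum at s = 3/2, with value -23/16.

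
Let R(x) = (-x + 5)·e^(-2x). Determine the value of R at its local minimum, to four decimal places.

-0.0000

By the product rule, R'(x) = (2x - 11)·e^(-2x). Since e^(-2x) > 0, the only critical point is x = 11/2.
R''(11/2) has the same sign as 2 > 0, so this is a local minimum.
R(11/2) = (-1/2)·e^(-11) ≈ -0.0000.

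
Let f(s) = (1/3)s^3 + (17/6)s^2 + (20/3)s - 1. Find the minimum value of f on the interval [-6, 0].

-11

f'(s) = s^2 + (17/3)s + 20/3, which vanishes at s = -4 and s = -5/3.
Compare values at every candidate in [-6, 0]: f(-6) = -11; f(-4) = -11/3; f(-5/3) = -937/162; f(0) = -1.
The minimum over the interval is -11, attained at s = -6.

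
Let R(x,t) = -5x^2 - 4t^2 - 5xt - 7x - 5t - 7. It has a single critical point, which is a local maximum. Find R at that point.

-239/55

∂R/∂x = -10x - 5t - 7 = 0 and ∂R/∂t = -5x - 8t - 5 = 0, so (x, t) = (-31/55, -3/11).
The Hessian has R_{xx} = -10, R_{tt} = -8, R_{xt} = -5, giving D = 55 > 0 with R_{xx} < 0, so the point is a local maximum.
R(-31/55, -3/11) = -239/55.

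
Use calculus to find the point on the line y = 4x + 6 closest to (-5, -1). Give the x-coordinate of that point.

-33/17

Minimize D(x)^2 = (x + 5)^2 + (4x + 7)^2.
d/dx[D^2] = 2(x + 5) + 2·4·(4x + 7) = 0 ⇒ x = -33/17.
Then y = -30/17 and the distance is √(169/17) ≈ 3.1530.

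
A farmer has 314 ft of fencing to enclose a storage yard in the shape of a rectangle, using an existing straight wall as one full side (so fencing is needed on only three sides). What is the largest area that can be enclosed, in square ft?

24649/2

Let the sides perpendicular to the wall have length x and the parallel side y, so 2x + y = 314 and the area is A = xy = x(314 − 2x).
A'(x) = 314 − 4x = 0 gives x = 157/2, and A''(x) = −4 < 0 confirms a maximum.
Then y = 314 − 2·157/2 = 157 and A = 24649/2.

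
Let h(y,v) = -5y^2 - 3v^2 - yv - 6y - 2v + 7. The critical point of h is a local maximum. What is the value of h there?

529/59

∂h/∂y = -10y - v - 6 = 0 and ∂h/∂v = -y - 6v - 2 = 0, so (y, v) = (-34/59, -14/59).
The Hessian has h_{yy} = -10, h_{vv} = -6, h_{yv} = -1, giving D = 59 > 0 with h_{yy} < 0, so the point is a local maximum.
h(-34/59, -14/59) = 529/59.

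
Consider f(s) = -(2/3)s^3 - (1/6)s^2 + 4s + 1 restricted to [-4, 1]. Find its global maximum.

f'(s) = -2s^2 - (1/3)s + 4, whose only zero in [-4, 1] is s = -3/2.
Candidates: f(-4) = 25, f(-3/2) = -25/8, f(1) = 25/6.
So the maximum is f(-4) = 25.

25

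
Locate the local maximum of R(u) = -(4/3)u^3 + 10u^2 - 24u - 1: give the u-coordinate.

Critical points: R'(u) = -4u^2 + 20u - 24 vanishes at u = 2, 3.
R''(u) = -8u + 20. R''(2) = 4 > 0 ⇒ local minimum; R''(3) = -4 < 0 ⇒ local maximum.
Thus R has its local maximum at u = 3, with value -19.

3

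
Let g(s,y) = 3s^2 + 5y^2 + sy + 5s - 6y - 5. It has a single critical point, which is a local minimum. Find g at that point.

∂g/∂s = 6s + y + 5 = 0 and ∂g/∂y = s + 10y - 6 = 0, so (s, y) = (-56/59, 41/59).
The Hessian has g_{ss} = 6, g_{yy} = 10, g_{sy} = 1, giving D = 59 > 0 with g_{ss} > 0, so the point is a local minimum.
g(-56/59, 41/59) = -558/59.

-558/59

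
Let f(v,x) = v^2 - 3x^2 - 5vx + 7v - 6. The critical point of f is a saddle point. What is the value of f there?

-369/37

∂f/∂v = 2v - 5x + 7 = 0 and ∂f/∂x = -5v - 6x = 0, so (v, x) = (-42/37, 35/37).
The Hessian has f_{vv} = 2, f_{xx} = -6, f_{vx} = -5, giving D = -37 < 0, so the point is a saddle point.
f(-42/37, 35/37) = -369/37.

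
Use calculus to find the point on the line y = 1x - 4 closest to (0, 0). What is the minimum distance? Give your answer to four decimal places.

Minimize D(x)^2 = (x + 0)^2 + (x - 4)^2.
d/dx[D^2] = 2(x + 0) + 2·1·(x - 4) = 0 ⇒ x = 2.
Then y = -2 and the distance is √(8) ≈ 2.8284.

2.8284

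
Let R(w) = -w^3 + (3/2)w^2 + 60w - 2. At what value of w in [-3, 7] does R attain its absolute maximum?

5

Differentiating, R'(w) = -3w^2 + 3w + 60; whose only zero in [-3, 7] is w = 5.
Candidates: R(-3) = -283/2,  R(5) = 421/2,  R(7) = 297/2.
So the maximum is R(5) = 421/2.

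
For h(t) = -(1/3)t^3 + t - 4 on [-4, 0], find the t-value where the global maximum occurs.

-4

Differentiating, h'(t) = -t^2 + 1; whose only zero in [-4, 0] is t = -1.
Compare values at every candidate in [-4, 0]: h(-4) = 40/3; h(-1) = -14/3; h(0) = -4.
So the maximum is h(-4) = 40/3.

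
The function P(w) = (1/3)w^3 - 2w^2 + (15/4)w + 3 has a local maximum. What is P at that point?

21/4

Critical points: P'(w) = w^2 - 4w + 15/4 vanishes at w = 3/2, 5/2.
Second-derivative test with P''(w) = 2w - 4: P''(3/2) = -1 < 0 ⇒ local maximum; P''(5/2) = 1 > 0 ⇒ local minimum.
Thus P has its local maximum at w = 3/2, with value 21/4.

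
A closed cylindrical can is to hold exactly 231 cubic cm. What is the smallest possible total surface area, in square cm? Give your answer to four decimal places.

With radius r and height h, πr²h = 231 so h = 231/(πr²), and S(r) = 2πr² + 2πrh = 2πr² + 2·231/r.
S'(r) = 4πr − 2·231/r² = 0 ⇒ r³ = 231/(2π), so r ≈ 3.3251 and h = 2r ≈ 6.6503.
S''(r) = 4π + 4·231/r³ > 0, so this is the minimum; S ≈ 208.4119.

208.4119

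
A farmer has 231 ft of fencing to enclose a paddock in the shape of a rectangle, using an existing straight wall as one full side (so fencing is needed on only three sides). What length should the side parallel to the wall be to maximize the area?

231/2

Let the sides perpendicular to the wall have length x and the parallel side y, so 2x + y = 231 and the area is A = xy = x(231 − 2x).
A'(x) = 231 − 4x = 0 gives x = 231/4, and A''(x) = −4 < 0 confirms a maximum.
Then y = 231 − 2·231/4 = 231/2 and A = 53361/8.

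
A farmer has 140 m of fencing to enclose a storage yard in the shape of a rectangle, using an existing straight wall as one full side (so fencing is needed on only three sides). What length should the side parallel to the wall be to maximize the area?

70

Let the sides perpendicular to the wall have length x and the parallel side y, so 2x + y = 140 and the area is A = xy = x(140 − 2x).
A'(x) = 140 − 4x = 0 gives x = 35, and A''(x) = −4 < 0 confirms a maximum.
Then y = 140 − 2·35 = 70 and A = 2450.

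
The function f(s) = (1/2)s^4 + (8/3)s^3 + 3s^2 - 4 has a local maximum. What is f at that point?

-19/6

f'(s) = 2s^3 + 8s^2 + 6s = 0 at s = -3, -1, 0.
Since f''(s) = 6s^2 + 16s + 6, we get f''(-3) = 12 > 0 ⇒ local minimum; f''(-1) = -4 < 0 ⇒ local maximum; f''(0) = 6 > 0 ⇒ local minimum.
Thus f has its local maximum at s = -1, with value -19/6.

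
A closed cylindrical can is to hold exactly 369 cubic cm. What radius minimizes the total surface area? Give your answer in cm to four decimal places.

With radius r and height h, πr²h = 369 so h = 369/(πr²), and S(r) = 2πr² + 2πrh = 2πr² + 2·369/r.
S'(r) = 4πr − 2·369/r² = 0 ⇒ r³ = 369/(2π), so r ≈ 3.8870 and h = 2r ≈ 7.7740.
S''(r) = 4π + 4·369/r³ > 0, so this is the minimum; S ≈ 284.7948.

3.8870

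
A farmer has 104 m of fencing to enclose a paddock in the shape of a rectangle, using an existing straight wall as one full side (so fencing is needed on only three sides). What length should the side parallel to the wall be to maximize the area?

Let the sides perpendicular to the wall have length x and the parallel side y, so 2x + y = 104 and the area is A = xy = x(104 − 2x).
A'(x) = 104 − 4x = 0 gives x = 26, and A''(x) = −4 < 0 confirms a maximum.
Then y = 104 − 2·26 = 52 and A = 1352.

52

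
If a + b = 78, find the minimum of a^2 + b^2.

With a + b = 78, a^2 + b^2 = a^2 + (78 − a)^2.
The derivative 2a − 2(78 − a) = 4a − 156 vanishes at a = 39; second derivative 4 > 0, a minimum.
The minimum is 2·(39)^2 = 3042.

3042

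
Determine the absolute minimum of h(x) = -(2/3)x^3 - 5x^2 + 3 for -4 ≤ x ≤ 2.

h'(x) = -2x^2 - 10x, whose only zero in [-4, 2] is x = 0.
Compare values at every candidate in [-4, 2]: h(-4) = -103/3; h(0) = 3; h(2) = -67/3.
The minimum over the interval is -103/3, attained at x = -4.

-103/3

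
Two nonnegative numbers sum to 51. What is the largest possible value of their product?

2601/4

With x + y = 51, the product is P(x) = x(51 − x).
P'(x) = 51 − 2x = 0 gives x = 51/2; P'' = −2 < 0, so this is the maximum.
P = 51/2·51/2 = 2601/4.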